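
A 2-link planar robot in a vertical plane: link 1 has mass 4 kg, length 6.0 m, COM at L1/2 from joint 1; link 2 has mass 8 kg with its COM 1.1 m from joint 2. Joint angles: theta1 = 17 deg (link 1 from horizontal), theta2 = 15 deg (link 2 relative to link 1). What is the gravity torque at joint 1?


Horizontal distance from joint 1 to link-1 COM:
  x_c1 = (L1/2)*cos(t1) = 3.0 * 0.9563 = 2.8689 m
Horizontal distance from joint 1 to link-2 COM:
  x_c2 = L1*cos(t1) + Lc2*cos(t1+t2)
       = 6.0*0.9563 + 1.1*0.848 = 6.6707 m
tau1 = m1*g*x_c1 + m2*g*x_c2
     = 4*9.81*2.8689 + 8*9.81*6.6707
     = 112.5762 + 523.5151
     = 636.0913 Nm


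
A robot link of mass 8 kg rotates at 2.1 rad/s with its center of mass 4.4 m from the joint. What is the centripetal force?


F = m * omega^2 * r
= 8 * 2.1^2 * 4.4
= 8 * 4.41 * 4.4
= 155.232 N


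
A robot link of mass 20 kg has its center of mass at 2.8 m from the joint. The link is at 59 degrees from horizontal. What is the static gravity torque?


tau = m*g*L*cos(angle)
= 20 * 9.81 * 2.8 * cos(59 deg)
= 20 * 9.81 * 2.8 * 0.515
= 282.9413 Nm


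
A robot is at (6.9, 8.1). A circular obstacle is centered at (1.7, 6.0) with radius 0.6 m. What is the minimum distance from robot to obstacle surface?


center_dist = sqrt((6.9-1.7)^2 + (8.1-6.0)^2)
= sqrt(27.04 + 4.41)
= 5.608
min_dist = center_dist - radius = 5.608 - 0.6 = 5.008 m


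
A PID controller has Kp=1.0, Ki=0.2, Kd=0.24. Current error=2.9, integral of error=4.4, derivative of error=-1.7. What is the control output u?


u = Kp*e + Ki*int(e) + Kd*de/dt
= 1.0*2.9 + 0.2*4.4 + 0.24*(-1.7)
= 2.9 + 0.88 + -0.408
= 3.372


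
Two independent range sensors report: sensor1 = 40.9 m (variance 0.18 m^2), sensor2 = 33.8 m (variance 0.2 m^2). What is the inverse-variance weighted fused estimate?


w1 = (1/var1) / (1/var1 + 1/var2)
   = 5.5556 / (5.5556 + 5.0) = 0.5263
w2 = 1 - w1 = 0.4737
fused = w1*s1 + w2*s2 = 21.5263 + 16.0105
= 37.5368 m


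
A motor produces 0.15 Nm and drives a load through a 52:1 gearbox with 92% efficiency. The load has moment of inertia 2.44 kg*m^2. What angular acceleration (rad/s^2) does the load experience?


tau_out = tau_motor * N * eta
= 0.15 * 52 * 0.92 = 7.176 Nm
alpha = tau_out / I = 7.176 / 2.44
= 2.941 rad/s^2


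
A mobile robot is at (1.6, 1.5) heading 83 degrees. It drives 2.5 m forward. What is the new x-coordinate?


x_new = x0 + d*cos(theta)
= 1.6 + 2.5*cos(83)
= 1.6 + 0.3047
= 1.9047


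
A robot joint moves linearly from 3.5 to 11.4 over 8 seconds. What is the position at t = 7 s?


s = t/T = 7/8 = 0.875
p(t) = p0 + (pf-p0)*s
= 3.5 + (11.4 - 3.5) * 0.875
= 10.4125


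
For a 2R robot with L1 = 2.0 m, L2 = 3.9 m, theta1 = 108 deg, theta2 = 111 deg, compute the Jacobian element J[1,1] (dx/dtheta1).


J[1,1] = -L1*sin(t1) - L2*sin(t1+t2)
= -2.0*sin(108) - 3.9*sin(219)
= 0.5522


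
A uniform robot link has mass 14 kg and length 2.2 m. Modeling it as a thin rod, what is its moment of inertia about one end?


I = (1/3) * m * L^2
= (1/3) * 14 * 2.2^2
= 0.333333 * 14 * 4.84
= 22.5867 kg*m^2


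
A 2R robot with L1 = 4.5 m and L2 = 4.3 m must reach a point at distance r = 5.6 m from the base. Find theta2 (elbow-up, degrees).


cos(theta2) = (r^2 - L1^2 - L2^2) / (2*L1*L2)
cos(theta2) = (31.36 - 20.25 - 18.49) / 38.7
cos(theta2) = -0.190698
theta2 = 100.9935 degrees


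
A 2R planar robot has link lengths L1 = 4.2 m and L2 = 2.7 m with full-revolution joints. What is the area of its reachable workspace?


r_max = L1 + L2 = 6.9 m
r_min = |L1 - L2| = 1.5 m
Area = pi*(r_max^2 - r_min^2)
= pi*(47.61 - 2.25)
= pi * 45.36
= 142.5026 m^2


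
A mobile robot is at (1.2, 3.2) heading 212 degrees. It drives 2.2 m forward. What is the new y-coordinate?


y_new = y0 + d*sin(theta)
= 3.2 + 2.2*sin(212)
= 3.2 + -1.1658
= 2.0342


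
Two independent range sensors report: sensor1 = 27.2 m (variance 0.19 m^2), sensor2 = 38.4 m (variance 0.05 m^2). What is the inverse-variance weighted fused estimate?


w1 = (1/var1) / (1/var1 + 1/var2)
   = 5.2632 / (5.2632 + 20.0) = 0.2083
w2 = 1 - w1 = 0.7917
fused = w1*s1 + w2*s2 = 5.6667 + 30.4
= 36.0667 m


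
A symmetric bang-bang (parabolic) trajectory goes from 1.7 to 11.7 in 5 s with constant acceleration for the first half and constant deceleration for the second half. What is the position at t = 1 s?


Symmetric rest-to-rest: each phase covers (pf-p0)/2 in time T/2. 0.5*a*(T/2)^2 = (pf-p0)/2 => a = 4*(pf-p0)/T^2
a = 4*(11.7-1.7)/5^2 = 1.6
t = 1 is in the acceleration phase (t <= T/2).
p = p0 + 0.5*a*t^2 = 1.7 + 0.5*1.6*1^2
= 2.5


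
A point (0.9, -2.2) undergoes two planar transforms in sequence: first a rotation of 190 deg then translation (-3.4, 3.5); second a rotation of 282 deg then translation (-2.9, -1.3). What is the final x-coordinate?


After transform 1:
x1 = cos(190)*0.9 - sin(190)*-2.2 + -3.4 = -4.6684
y1 = sin(190)*0.9 + cos(190)*-2.2 + 3.5 = 5.5103
After transform 2:
x2 = cos(282)*-4.6684 - sin(282)*5.5103 + -2.9
= 1.5193


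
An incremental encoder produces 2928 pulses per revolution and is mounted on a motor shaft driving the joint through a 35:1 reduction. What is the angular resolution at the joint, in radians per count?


counts per rev = 2928
effective counts at joint = 2928 * 35 = 102480
resolution = 2*pi / 102480
= 6.1311e-05 rad/count


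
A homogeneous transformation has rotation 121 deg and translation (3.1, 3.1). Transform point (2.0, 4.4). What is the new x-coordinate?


x' = cos(theta)*px - sin(theta)*py + tx
= -0.515*2.0 - 0.8572*4.4 + 3.1
= -1.7016


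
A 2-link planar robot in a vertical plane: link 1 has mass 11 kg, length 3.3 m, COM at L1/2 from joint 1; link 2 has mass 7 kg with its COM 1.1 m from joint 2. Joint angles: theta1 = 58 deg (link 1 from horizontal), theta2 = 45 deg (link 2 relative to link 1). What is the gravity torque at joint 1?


Horizontal distance from joint 1 to link-1 COM:
  x_c1 = (L1/2)*cos(t1) = 1.65 * 0.5299 = 0.8744 m
Horizontal distance from joint 1 to link-2 COM:
  x_c2 = L1*cos(t1) + Lc2*cos(t1+t2)
       = 3.3*0.5299 + 1.1*-0.225 = 1.5013 m
tau1 = m1*g*x_c1 + m2*g*x_c2
     = 11*9.81*0.8744 + 7*9.81*1.5013
     = 94.3529 + 103.0934
     = 197.4463 Nm


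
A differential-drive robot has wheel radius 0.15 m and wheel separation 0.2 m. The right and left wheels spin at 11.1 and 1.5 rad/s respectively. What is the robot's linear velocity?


vR = r*wR = 0.15*11.1 = 1.665 m/s
vL = r*wL = 0.15*1.5 = 0.225 m/s
v = (vR+vL)/2 = 0.945 m/s
omega = (vR-vL)/L = 7.2 rad/s
linear velocity = 0.945 m/s


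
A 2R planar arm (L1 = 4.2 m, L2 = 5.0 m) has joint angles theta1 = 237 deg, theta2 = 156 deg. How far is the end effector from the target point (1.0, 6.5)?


End effector via forward kinematics:
x = L1*cos(t1) + L2*cos(t1+t2) = 1.9059
y = L1*sin(t1) + L2*sin(t1+t2) = -0.7992
Distance to target:
d = sqrt((1.0 - 1.9059)^2 + (6.5 - -0.7992)^2)
= sqrt(0.8206 + 53.2786)
= 7.3552 m


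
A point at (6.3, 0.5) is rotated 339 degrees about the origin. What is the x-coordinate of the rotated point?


x' = x*cos(theta) - y*sin(theta)
cos(339 deg) = 0.9336, sin(339 deg) = -0.3584
x' = 6.3 * 0.9336 - 0.5 * -0.3584
= 5.8816 - -0.1792
= 6.0607


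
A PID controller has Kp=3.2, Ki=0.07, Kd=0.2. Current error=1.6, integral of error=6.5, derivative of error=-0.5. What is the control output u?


u = Kp*e + Ki*int(e) + Kd*de/dt
= 3.2*1.6 + 0.07*6.5 + 0.2*(-0.5)
= 5.12 + 0.455 + -0.1
= 5.475


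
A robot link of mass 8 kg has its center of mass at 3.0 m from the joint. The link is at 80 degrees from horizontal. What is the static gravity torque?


tau = m*g*L*cos(angle)
= 8 * 9.81 * 3.0 * cos(80 deg)
= 8 * 9.81 * 3.0 * 0.1736
= 40.8837 Nm


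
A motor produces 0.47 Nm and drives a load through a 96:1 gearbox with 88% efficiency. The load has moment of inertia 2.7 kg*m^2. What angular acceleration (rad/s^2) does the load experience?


tau_out = tau_motor * N * eta
= 0.47 * 96 * 0.88 = 39.7056 Nm
alpha = tau_out / I = 39.7056 / 2.7
= 14.7058 rad/s^2


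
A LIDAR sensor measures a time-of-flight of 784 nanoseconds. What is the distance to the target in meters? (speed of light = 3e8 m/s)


tof = 784 ns = 7.84e-07 s
dist = c * tof / 2
= 3e8 * 7.84e-07 / 2
= 117.6 m


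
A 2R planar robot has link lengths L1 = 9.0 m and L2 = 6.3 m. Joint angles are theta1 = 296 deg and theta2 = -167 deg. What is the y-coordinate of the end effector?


Convert angles to radians: theta1 = 5.1662, theta2 = -2.9147
y = L1*sin(theta1) + L2*sin(theta1+theta2)
y = -8.0891 + 4.896
y = -3.1931


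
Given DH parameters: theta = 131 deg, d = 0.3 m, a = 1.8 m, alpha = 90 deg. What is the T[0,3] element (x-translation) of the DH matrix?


T[0,3] = a * cos(theta)
= 1.8 * cos(131 deg)
= 1.8 * -0.6561
= -1.1809


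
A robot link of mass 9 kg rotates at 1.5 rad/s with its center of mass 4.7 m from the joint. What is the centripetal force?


F = m * omega^2 * r
= 9 * 1.5^2 * 4.7
= 9 * 2.25 * 4.7
= 95.175 N


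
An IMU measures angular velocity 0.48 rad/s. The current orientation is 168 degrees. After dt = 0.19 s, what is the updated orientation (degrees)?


delta_theta = w * dt = 0.48 * 0.19 = 0.0912 rad
= 5.2254 deg
theta_new = 168 + 5.2254 = 173.2254 deg


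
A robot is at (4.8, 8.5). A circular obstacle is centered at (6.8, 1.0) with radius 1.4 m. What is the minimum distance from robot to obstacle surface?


center_dist = sqrt((4.8-6.8)^2 + (8.5-1.0)^2)
= sqrt(4.0 + 56.25)
= 7.7621
min_dist = center_dist - radius = 7.7621 - 1.4 = 6.3621 m


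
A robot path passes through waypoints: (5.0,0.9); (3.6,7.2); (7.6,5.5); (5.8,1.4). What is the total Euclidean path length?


Segment lengths:
  seg1 = sqrt((-1.4)^2 + (6.3)^2) = 6.4537
  seg2 = sqrt((4.0)^2 + (-1.7)^2) = 4.3463
  seg3 = sqrt((-1.8)^2 + (-4.1)^2) = 4.4777
Total = 15.2777


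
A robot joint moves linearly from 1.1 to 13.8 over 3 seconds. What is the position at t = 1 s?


s = t/T = 1/3 = 0.3333
p(t) = p0 + (pf-p0)*s
= 1.1 + (13.8 - 1.1) * 0.3333
= 5.3333


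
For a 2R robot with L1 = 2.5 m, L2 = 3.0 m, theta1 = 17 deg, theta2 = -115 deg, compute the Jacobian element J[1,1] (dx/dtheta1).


J[1,1] = -L1*sin(t1) - L2*sin(t1+t2)
= -2.5*sin(17) - 3.0*sin(-98)
= 2.2399


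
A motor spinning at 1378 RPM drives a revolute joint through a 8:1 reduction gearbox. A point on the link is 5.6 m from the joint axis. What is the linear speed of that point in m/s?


omega_motor = 1378 * 2*pi/60 = 144.3038 rad/s
omega_joint = omega_motor / 8 = 18.038 rad/s
v = omega_joint * r = 18.038 * 5.6
= 101.0127 m/s


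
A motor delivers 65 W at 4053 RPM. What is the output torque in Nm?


omega = 4053 * 2*pi/60 = 424.4292 rad/s
tau = P / omega = 65 / 424.4292
= 0.1531 Nm


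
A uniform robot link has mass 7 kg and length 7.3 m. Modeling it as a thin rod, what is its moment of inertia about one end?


I = (1/3) * m * L^2
= (1/3) * 7 * 7.3^2
= 0.333333 * 7 * 53.29
= 124.3433 kg*m^2


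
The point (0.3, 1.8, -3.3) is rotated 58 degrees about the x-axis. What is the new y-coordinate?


Rotation about x-axis: y' = y*cos(theta) - z*sin(theta)
= 1.8 * 0.5299 - -3.3 * 0.848
= 3.7524


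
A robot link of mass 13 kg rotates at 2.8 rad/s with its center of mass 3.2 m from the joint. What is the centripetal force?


F = m * omega^2 * r
= 13 * 2.8^2 * 3.2
= 13 * 7.84 * 3.2
= 326.144 N


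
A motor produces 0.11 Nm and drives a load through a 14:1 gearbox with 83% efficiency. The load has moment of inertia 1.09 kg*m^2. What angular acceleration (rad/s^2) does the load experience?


tau_out = tau_motor * N * eta
= 0.11 * 14 * 0.83 = 1.2782 Nm
alpha = tau_out / I = 1.2782 / 1.09
= 1.1727 rad/s^2


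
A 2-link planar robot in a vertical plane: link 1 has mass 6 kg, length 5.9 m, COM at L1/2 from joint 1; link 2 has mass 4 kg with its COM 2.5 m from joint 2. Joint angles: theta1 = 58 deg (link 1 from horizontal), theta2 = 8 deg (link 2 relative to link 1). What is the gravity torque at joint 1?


Horizontal distance from joint 1 to link-1 COM:
  x_c1 = (L1/2)*cos(t1) = 2.95 * 0.5299 = 1.5633 m
Horizontal distance from joint 1 to link-2 COM:
  x_c2 = L1*cos(t1) + Lc2*cos(t1+t2)
       = 5.9*0.5299 + 2.5*0.4067 = 4.1434 m
tau1 = m1*g*x_c1 + m2*g*x_c2
     = 6*9.81*1.5633 + 4*9.81*4.1434
     = 92.0136 + 162.5857
     = 254.5992 Nm


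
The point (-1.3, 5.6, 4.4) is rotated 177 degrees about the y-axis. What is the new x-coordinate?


Rotation about y-axis: x' = x*cos(theta) + z*sin(theta)
= -1.3 * -0.9986 + 4.4 * 0.0523
= 1.5285


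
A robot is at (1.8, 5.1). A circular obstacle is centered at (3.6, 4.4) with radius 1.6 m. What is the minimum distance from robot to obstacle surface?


center_dist = sqrt((1.8-3.6)^2 + (5.1-4.4)^2)
= sqrt(3.24 + 0.49)
= 1.9313
min_dist = center_dist - radius = 1.9313 - 1.6 = 0.3313 m


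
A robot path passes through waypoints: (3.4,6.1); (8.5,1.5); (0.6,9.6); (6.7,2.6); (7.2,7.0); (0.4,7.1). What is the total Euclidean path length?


Segment lengths:
  seg1 = sqrt((5.1)^2 + (-4.6)^2) = 6.868
  seg2 = sqrt((-7.9)^2 + (8.1)^2) = 11.3146
  seg3 = sqrt((6.1)^2 + (-7.0)^2) = 9.2849
  seg4 = sqrt((0.5)^2 + (4.4)^2) = 4.4283
  seg5 = sqrt((-6.8)^2 + (0.1)^2) = 6.8007
Total = 38.6966


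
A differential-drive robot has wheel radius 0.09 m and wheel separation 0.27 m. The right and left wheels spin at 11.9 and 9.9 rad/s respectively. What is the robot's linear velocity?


vR = r*wR = 0.09*11.9 = 1.071 m/s
vL = r*wL = 0.09*9.9 = 0.891 m/s
v = (vR+vL)/2 = 0.981 m/s
omega = (vR-vL)/L = 0.6667 rad/s
linear velocity = 0.981 m/s


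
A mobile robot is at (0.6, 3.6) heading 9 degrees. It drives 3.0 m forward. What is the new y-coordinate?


y_new = y0 + d*sin(theta)
= 3.6 + 3.0*sin(9)
= 3.6 + 0.4693
= 4.0693


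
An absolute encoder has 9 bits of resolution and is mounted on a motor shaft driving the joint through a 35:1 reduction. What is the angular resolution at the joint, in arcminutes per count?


counts = 2^9 = 512
effective counts at joint = 512 * 35 = 17920
resolution = 360*60 / 17920
= 1.2054 arcmin/count


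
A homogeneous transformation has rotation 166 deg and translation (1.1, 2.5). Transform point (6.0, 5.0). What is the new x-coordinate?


x' = cos(theta)*px - sin(theta)*py + tx
= -0.9703*6.0 - 0.2419*5.0 + 1.1
= -5.9314


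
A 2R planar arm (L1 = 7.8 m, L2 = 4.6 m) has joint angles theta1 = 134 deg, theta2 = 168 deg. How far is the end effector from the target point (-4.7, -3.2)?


End effector via forward kinematics:
x = L1*cos(t1) + L2*cos(t1+t2) = -2.9807
y = L1*sin(t1) + L2*sin(t1+t2) = 1.7098
Distance to target:
d = sqrt((-4.7 - -2.9807)^2 + (-3.2 - 1.7098)^2)
= sqrt(2.956 + 24.1064)
= 5.2022 m


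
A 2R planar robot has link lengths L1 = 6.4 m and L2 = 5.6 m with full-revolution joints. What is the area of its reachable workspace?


r_max = L1 + L2 = 12.0 m
r_min = |L1 - L2| = 0.8 m
Area = pi*(r_max^2 - r_min^2)
= pi*(144.0 - 0.64)
= pi * 143.36
= 450.3787 m^2


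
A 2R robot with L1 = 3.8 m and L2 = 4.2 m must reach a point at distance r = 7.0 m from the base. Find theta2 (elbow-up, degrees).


cos(theta2) = (r^2 - L1^2 - L2^2) / (2*L1*L2)
cos(theta2) = (49.0 - 14.44 - 17.64) / 31.92
cos(theta2) = 0.530075
theta2 = 57.9895 degrees


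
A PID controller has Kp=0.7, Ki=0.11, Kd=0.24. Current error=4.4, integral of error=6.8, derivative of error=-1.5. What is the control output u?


u = Kp*e + Ki*int(e) + Kd*de/dt
= 0.7*4.4 + 0.11*6.8 + 0.24*(-1.5)
= 3.08 + 0.748 + -0.36
= 3.468


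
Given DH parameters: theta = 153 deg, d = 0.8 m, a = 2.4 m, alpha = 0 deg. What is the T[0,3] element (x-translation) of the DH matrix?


T[0,3] = a * cos(theta)
= 2.4 * cos(153 deg)
= 2.4 * -0.891
= -2.1384


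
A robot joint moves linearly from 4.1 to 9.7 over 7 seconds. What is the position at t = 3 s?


s = t/T = 3/7 = 0.4286
p(t) = p0 + (pf-p0)*s
= 4.1 + (9.7 - 4.1) * 0.4286
= 6.5


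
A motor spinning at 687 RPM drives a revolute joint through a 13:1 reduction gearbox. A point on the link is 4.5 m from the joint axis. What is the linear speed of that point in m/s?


omega_motor = 687 * 2*pi/60 = 71.9425 rad/s
omega_joint = omega_motor / 13 = 5.534 rad/s
v = omega_joint * r = 5.534 * 4.5
= 24.9032 m/s


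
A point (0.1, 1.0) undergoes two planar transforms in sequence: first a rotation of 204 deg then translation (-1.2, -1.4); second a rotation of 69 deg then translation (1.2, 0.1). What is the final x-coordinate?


After transform 1:
x1 = cos(204)*0.1 - sin(204)*1.0 + -1.2 = -0.8846
y1 = sin(204)*0.1 + cos(204)*1.0 + -1.4 = -2.3542
After transform 2:
x2 = cos(69)*-0.8846 - sin(69)*-2.3542 + 1.2
= 3.0808


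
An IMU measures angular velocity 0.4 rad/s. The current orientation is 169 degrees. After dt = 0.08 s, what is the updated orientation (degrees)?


delta_theta = w * dt = 0.4 * 0.08 = 0.032 rad
= 1.8335 deg
theta_new = 169 + 1.8335 = 170.8335 deg


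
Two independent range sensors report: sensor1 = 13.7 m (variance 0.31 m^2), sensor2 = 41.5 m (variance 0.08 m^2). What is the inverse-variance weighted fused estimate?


w1 = (1/var1) / (1/var1 + 1/var2)
   = 3.2258 / (3.2258 + 12.5) = 0.2051
w2 = 1 - w1 = 0.7949
fused = w1*s1 + w2*s2 = 2.8103 + 32.9872
= 35.7974 m


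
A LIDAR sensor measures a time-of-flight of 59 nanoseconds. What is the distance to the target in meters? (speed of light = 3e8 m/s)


tof = 59 ns = 5.9e-08 s
dist = c * tof / 2
= 3e8 * 5.9e-08 / 2
= 8.85 m


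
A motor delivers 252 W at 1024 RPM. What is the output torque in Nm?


omega = 1024 * 2*pi/60 = 107.233 rad/s
tau = P / omega = 252 / 107.233
= 2.35 Nm


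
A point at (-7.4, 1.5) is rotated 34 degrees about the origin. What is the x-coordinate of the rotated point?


x' = x*cos(theta) - y*sin(theta)
cos(34 deg) = 0.829, sin(34 deg) = 0.5592
x' = -7.4 * 0.829 - 1.5 * 0.5592
= -6.1349 - 0.8388
= -6.9737


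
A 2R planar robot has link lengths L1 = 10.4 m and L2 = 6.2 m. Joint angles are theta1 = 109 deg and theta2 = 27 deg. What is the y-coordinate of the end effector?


Convert angles to radians: theta1 = 1.9024, theta2 = 0.4712
y = L1*sin(theta1) + L2*sin(theta1+theta2)
y = 9.8334 + 4.3069
y = 14.1403


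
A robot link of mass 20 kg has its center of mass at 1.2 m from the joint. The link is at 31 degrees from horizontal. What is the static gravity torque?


tau = m*g*L*cos(angle)
= 20 * 9.81 * 1.2 * cos(31 deg)
= 20 * 9.81 * 1.2 * 0.8572
= 201.8115 Nm


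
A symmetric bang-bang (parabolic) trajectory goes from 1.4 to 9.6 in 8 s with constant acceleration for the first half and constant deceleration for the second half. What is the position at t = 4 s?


Symmetric rest-to-rest: each phase covers (pf-p0)/2 in time T/2. 0.5*a*(T/2)^2 = (pf-p0)/2 => a = 4*(pf-p0)/T^2
a = 4*(9.6-1.4)/8^2 = 0.5125
t = 4 is in the acceleration phase (t <= T/2).
p = p0 + 0.5*a*t^2 = 1.4 + 0.5*0.5125*4^2
= 5.5


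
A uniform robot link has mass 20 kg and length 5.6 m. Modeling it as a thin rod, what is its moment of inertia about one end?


I = (1/3) * m * L^2
= (1/3) * 20 * 5.6^2
= 0.333333 * 20 * 31.36
= 209.0667 kg*m^2


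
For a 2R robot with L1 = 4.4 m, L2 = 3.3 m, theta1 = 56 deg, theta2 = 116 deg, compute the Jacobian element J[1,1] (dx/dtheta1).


J[1,1] = -L1*sin(t1) - L2*sin(t1+t2)
= -4.4*sin(56) - 3.3*sin(172)
= -4.107


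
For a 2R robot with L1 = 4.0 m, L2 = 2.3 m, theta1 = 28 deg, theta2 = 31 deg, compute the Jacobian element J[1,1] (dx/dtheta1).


J[1,1] = -L1*sin(t1) - L2*sin(t1+t2)
= -4.0*sin(28) - 2.3*sin(59)
= -3.8494


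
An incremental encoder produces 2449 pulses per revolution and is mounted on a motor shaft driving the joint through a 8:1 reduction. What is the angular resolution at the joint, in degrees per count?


counts per rev = 2449
effective counts at joint = 2449 * 8 = 19592
resolution = 360 / 19592
= 0.0184 deg/count


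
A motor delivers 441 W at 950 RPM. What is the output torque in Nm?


omega = 950 * 2*pi/60 = 99.4838 rad/s
tau = P / omega = 441 / 99.4838
= 4.4329 Nm


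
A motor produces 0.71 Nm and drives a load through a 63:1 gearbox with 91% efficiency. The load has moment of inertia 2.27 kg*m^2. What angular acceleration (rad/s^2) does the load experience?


tau_out = tau_motor * N * eta
= 0.71 * 63 * 0.91 = 40.7043 Nm
alpha = tau_out / I = 40.7043 / 2.27
= 17.9314 rad/s^2


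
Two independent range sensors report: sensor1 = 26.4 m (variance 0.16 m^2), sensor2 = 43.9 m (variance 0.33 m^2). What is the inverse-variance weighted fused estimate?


w1 = (1/var1) / (1/var1 + 1/var2)
   = 6.25 / (6.25 + 3.0303) = 0.6735
w2 = 1 - w1 = 0.3265
fused = w1*s1 + w2*s2 = 17.7796 + 14.3347
= 32.1143 m


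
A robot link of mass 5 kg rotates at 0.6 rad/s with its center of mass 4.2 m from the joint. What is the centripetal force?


F = m * omega^2 * r
= 5 * 0.6^2 * 4.2
= 5 * 0.36 * 4.2
= 7.56 N


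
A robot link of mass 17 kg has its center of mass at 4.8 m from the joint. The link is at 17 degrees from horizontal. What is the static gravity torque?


tau = m*g*L*cos(angle)
= 17 * 9.81 * 4.8 * cos(17 deg)
= 17 * 9.81 * 4.8 * 0.9563
= 765.5181 Nm


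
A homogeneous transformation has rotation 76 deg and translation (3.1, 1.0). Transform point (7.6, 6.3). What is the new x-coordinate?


x' = cos(theta)*px - sin(theta)*py + tx
= 0.2419*7.6 - 0.9703*6.3 + 3.1
= -1.1743


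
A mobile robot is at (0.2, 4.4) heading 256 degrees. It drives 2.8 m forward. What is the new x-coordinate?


x_new = x0 + d*cos(theta)
= 0.2 + 2.8*cos(256)
= 0.2 + -0.6774
= -0.4774


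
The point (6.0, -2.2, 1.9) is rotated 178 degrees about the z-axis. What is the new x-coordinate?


Rotation about z-axis: x' = x*cos(theta) - y*sin(theta)
= 6.0 * -0.9994 - -2.2 * 0.0349
= -5.9196


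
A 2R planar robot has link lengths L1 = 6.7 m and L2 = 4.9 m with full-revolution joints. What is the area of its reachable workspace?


r_max = L1 + L2 = 11.6 m
r_min = |L1 - L2| = 1.8 m
Area = pi*(r_max^2 - r_min^2)
= pi*(134.56 - 3.24)
= pi * 131.32
= 412.5539 m^2


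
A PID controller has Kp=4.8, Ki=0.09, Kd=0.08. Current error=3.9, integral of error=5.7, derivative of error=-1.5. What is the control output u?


u = Kp*e + Ki*int(e) + Kd*de/dt
= 4.8*3.9 + 0.09*5.7 + 0.08*(-1.5)
= 18.72 + 0.513 + -0.12
= 19.113


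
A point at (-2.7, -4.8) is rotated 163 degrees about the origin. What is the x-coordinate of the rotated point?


x' = x*cos(theta) - y*sin(theta)
cos(163 deg) = -0.9563, sin(163 deg) = 0.2924
x' = -2.7 * -0.9563 - -4.8 * 0.2924
= 2.582 - -1.4034
= 3.9854


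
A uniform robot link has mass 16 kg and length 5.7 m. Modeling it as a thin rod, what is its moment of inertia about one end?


I = (1/3) * m * L^2
= (1/3) * 16 * 5.7^2
= 0.333333 * 16 * 32.49
= 173.28 kg*m^2


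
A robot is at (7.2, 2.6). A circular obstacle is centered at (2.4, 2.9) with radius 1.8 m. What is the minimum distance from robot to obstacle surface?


center_dist = sqrt((7.2-2.4)^2 + (2.6-2.9)^2)
= sqrt(23.04 + 0.09)
= 4.8094
min_dist = center_dist - radius = 4.8094 - 1.8 = 3.0094 m


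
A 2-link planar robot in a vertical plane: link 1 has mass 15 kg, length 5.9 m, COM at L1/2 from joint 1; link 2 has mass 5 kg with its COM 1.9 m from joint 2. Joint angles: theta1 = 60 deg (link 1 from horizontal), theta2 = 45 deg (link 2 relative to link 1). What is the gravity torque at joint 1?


Horizontal distance from joint 1 to link-1 COM:
  x_c1 = (L1/2)*cos(t1) = 2.95 * 0.5 = 1.475 m
Horizontal distance from joint 1 to link-2 COM:
  x_c2 = L1*cos(t1) + Lc2*cos(t1+t2)
       = 5.9*0.5 + 1.9*-0.2588 = 2.4582 m
tau1 = m1*g*x_c1 + m2*g*x_c2
     = 15*9.81*1.475 + 5*9.81*2.4582
     = 217.0463 + 120.5769
     = 337.6231 Nm


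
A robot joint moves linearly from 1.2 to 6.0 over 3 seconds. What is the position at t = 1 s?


s = t/T = 1/3 = 0.3333
p(t) = p0 + (pf-p0)*s
= 1.2 + (6.0 - 1.2) * 0.3333
= 2.8


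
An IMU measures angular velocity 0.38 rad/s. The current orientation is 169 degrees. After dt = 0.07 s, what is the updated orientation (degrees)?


delta_theta = w * dt = 0.38 * 0.07 = 0.0266 rad
= 1.5241 deg
theta_new = 169 + 1.5241 = 170.5241 deg


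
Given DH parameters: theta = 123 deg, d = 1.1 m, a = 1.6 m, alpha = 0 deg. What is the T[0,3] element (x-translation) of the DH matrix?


T[0,3] = a * cos(theta)
= 1.6 * cos(123 deg)
= 1.6 * -0.5446
= -0.8714


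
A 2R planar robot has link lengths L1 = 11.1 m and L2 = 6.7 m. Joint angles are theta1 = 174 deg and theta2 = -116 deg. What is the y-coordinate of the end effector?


Convert angles to radians: theta1 = 3.0369, theta2 = -2.0246
y = L1*sin(theta1) + L2*sin(theta1+theta2)
y = 1.1603 + 5.6819
y = 6.8422


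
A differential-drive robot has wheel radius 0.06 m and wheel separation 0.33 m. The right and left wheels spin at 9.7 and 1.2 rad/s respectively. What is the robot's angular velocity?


vR = r*wR = 0.06*9.7 = 0.582 m/s
vL = r*wL = 0.06*1.2 = 0.072 m/s
v = (vR+vL)/2 = 0.327 m/s
omega = (vR-vL)/L = 1.5455 rad/s
angular velocity = 1.5455 rad/s


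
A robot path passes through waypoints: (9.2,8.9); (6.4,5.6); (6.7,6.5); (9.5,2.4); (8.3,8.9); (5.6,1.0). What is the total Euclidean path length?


Segment lengths:
  seg1 = sqrt((-2.8)^2 + (-3.3)^2) = 4.3278
  seg2 = sqrt((0.3)^2 + (0.9)^2) = 0.9487
  seg3 = sqrt((2.8)^2 + (-4.1)^2) = 4.9649
  seg4 = sqrt((-1.2)^2 + (6.5)^2) = 6.6098
  seg5 = sqrt((-2.7)^2 + (-7.9)^2) = 8.3487
Total = 25.1999


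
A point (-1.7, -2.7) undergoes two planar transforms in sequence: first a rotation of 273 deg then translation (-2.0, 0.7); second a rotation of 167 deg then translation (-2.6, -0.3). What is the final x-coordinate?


After transform 1:
x1 = cos(273)*-1.7 - sin(273)*-2.7 + -2.0 = -4.7853
y1 = sin(273)*-1.7 + cos(273)*-2.7 + 0.7 = 2.2564
After transform 2:
x2 = cos(167)*-4.7853 - sin(167)*2.2564 + -2.6
= 1.5551


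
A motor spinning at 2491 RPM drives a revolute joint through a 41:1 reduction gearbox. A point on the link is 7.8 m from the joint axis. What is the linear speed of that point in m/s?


omega_motor = 2491 * 2*pi/60 = 260.8569 rad/s
omega_joint = omega_motor / 41 = 6.3624 rad/s
v = omega_joint * r = 6.3624 * 7.8
= 49.6264 m/s


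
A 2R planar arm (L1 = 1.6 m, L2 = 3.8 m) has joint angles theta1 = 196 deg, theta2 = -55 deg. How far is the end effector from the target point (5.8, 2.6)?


End effector via forward kinematics:
x = L1*cos(t1) + L2*cos(t1+t2) = -4.4912
y = L1*sin(t1) + L2*sin(t1+t2) = 1.9504
Distance to target:
d = sqrt((5.8 - -4.4912)^2 + (2.6 - 1.9504)^2)
= sqrt(105.9082 + 0.422)
= 10.3117 m


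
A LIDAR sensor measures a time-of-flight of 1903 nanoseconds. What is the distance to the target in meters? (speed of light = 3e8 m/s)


tof = 1903 ns = 1.903e-06 s
dist = c * tof / 2
= 3e8 * 1.903e-06 / 2
= 285.45 m


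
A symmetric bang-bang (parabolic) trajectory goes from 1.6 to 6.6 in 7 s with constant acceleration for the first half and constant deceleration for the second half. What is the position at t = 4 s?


Symmetric rest-to-rest: each phase covers (pf-p0)/2 in time T/2. 0.5*a*(T/2)^2 = (pf-p0)/2 => a = 4*(pf-p0)/T^2
a = 4*(6.6-1.6)/7^2 = 0.4082
t = 4 is in the deceleration phase (t > T/2).
p = pf - 0.5*a*(T-t)^2 = 6.6 - 0.5*0.4082*3^2
= 4.7633


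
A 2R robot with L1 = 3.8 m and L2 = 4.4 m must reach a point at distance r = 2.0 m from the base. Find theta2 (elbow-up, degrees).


cos(theta2) = (r^2 - L1^2 - L2^2) / (2*L1*L2)
cos(theta2) = (4.0 - 14.44 - 19.36) / 33.44
cos(theta2) = -0.891148
theta2 = 153.0179 degrees


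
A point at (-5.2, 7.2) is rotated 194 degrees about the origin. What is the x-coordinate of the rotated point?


x' = x*cos(theta) - y*sin(theta)
cos(194 deg) = -0.9703, sin(194 deg) = -0.2419
x' = -5.2 * -0.9703 - 7.2 * -0.2419
= 5.0455 - -1.7418
= 6.7874


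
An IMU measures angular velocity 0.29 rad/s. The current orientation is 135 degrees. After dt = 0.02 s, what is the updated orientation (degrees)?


delta_theta = w * dt = 0.29 * 0.02 = 0.0058 rad
= 0.3323 deg
theta_new = 135 + 0.3323 = 135.3323 deg


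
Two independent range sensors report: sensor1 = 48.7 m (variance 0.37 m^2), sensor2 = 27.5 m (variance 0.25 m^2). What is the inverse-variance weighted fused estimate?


w1 = (1/var1) / (1/var1 + 1/var2)
   = 2.7027 / (2.7027 + 4.0) = 0.4032
w2 = 1 - w1 = 0.5968
fused = w1*s1 + w2*s2 = 19.6371 + 16.4113
= 36.0484 m


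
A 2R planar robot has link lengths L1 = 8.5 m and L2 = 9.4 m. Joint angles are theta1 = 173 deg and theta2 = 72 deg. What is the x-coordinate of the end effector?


Convert angles to radians: theta1 = 3.0194, theta2 = 1.2566
x = L1*cos(theta1) + L2*cos(theta1+theta2)
x = -8.4366 + -3.9726
x = -12.4093


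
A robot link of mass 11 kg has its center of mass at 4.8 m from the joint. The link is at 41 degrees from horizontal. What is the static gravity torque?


tau = m*g*L*cos(angle)
= 11 * 9.81 * 4.8 * cos(41 deg)
= 11 * 9.81 * 4.8 * 0.7547
= 390.9154 Nm


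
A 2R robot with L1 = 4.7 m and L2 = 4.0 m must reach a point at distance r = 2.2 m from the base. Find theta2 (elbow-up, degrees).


cos(theta2) = (r^2 - L1^2 - L2^2) / (2*L1*L2)
cos(theta2) = (4.84 - 22.09 - 16.0) / 37.6
cos(theta2) = -0.884309
theta2 = 152.1665 degrees


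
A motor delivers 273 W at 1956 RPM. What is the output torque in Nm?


omega = 1956 * 2*pi/60 = 204.8318 rad/s
tau = P / omega = 273 / 204.8318
= 1.3328 Nm


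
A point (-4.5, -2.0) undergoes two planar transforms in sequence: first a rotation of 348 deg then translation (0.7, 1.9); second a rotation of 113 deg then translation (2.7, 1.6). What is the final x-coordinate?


After transform 1:
x1 = cos(348)*-4.5 - sin(348)*-2.0 + 0.7 = -4.1175
y1 = sin(348)*-4.5 + cos(348)*-2.0 + 1.9 = 0.8793
After transform 2:
x2 = cos(113)*-4.1175 - sin(113)*0.8793 + 2.7
= 3.4994


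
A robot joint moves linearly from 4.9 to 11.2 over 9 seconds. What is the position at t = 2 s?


s = t/T = 2/9 = 0.2222
p(t) = p0 + (pf-p0)*s
= 4.9 + (11.2 - 4.9) * 0.2222
= 6.3


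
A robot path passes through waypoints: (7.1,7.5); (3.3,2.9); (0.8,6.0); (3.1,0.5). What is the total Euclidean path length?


Segment lengths:
  seg1 = sqrt((-3.8)^2 + (-4.6)^2) = 5.9666
  seg2 = sqrt((-2.5)^2 + (3.1)^2) = 3.9825
  seg3 = sqrt((2.3)^2 + (-5.5)^2) = 5.9615
Total = 15.9106


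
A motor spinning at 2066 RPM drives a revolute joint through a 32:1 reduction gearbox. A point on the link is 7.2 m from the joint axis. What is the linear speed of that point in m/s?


omega_motor = 2066 * 2*pi/60 = 216.351 rad/s
omega_joint = omega_motor / 32 = 6.761 rad/s
v = omega_joint * r = 6.761 * 7.2
= 48.679 m/s


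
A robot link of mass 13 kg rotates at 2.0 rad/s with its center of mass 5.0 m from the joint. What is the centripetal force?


F = m * omega^2 * r
= 13 * 2.0^2 * 5.0
= 13 * 4.0 * 5.0
= 260.0 N


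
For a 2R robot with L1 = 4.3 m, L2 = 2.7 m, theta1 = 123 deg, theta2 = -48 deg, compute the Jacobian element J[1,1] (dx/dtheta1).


J[1,1] = -L1*sin(t1) - L2*sin(t1+t2)
= -4.3*sin(123) - 2.7*sin(75)
= -6.2143


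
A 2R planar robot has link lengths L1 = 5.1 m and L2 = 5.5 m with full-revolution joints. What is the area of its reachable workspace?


r_max = L1 + L2 = 10.6 m
r_min = |L1 - L2| = 0.4 m
Area = pi*(r_max^2 - r_min^2)
= pi*(112.36 - 0.16)
= pi * 112.2
= 352.4867 m^2


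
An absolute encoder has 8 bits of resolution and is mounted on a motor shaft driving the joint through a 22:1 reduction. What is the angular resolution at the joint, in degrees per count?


counts = 2^8 = 256
effective counts at joint = 256 * 22 = 5632
resolution = 360 / 5632
= 0.0639 deg/count


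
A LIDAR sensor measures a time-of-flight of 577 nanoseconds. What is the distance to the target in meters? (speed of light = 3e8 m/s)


tof = 577 ns = 5.77e-07 s
dist = c * tof / 2
= 3e8 * 5.77e-07 / 2
= 86.55 m


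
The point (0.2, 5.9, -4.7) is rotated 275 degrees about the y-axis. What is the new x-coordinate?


Rotation about y-axis: x' = x*cos(theta) + z*sin(theta)
= 0.2 * 0.0872 + -4.7 * -0.9962
= 4.6995


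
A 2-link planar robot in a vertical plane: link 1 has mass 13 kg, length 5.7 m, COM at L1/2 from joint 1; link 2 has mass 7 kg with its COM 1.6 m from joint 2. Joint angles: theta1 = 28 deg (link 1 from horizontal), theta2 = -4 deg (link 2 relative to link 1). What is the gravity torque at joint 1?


Horizontal distance from joint 1 to link-1 COM:
  x_c1 = (L1/2)*cos(t1) = 2.85 * 0.8829 = 2.5164 m
Horizontal distance from joint 1 to link-2 COM:
  x_c2 = L1*cos(t1) + Lc2*cos(t1+t2)
       = 5.7*0.8829 + 1.6*0.9135 = 6.4945 m
tau1 = m1*g*x_c1 + m2*g*x_c2
     = 13*9.81*2.5164 + 7*9.81*6.4945
     = 320.9166 + 445.9755
     = 766.8921 Nm


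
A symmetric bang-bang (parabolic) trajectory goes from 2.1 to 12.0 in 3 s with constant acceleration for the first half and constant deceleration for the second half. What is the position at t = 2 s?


Symmetric rest-to-rest: each phase covers (pf-p0)/2 in time T/2. 0.5*a*(T/2)^2 = (pf-p0)/2 => a = 4*(pf-p0)/T^2
a = 4*(12.0-2.1)/3^2 = 4.4
t = 2 is in the deceleration phase (t > T/2).
p = pf - 0.5*a*(T-t)^2 = 12.0 - 0.5*4.4*1^2
= 9.8


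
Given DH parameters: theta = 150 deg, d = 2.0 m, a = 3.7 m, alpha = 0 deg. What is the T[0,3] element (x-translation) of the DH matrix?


T[0,3] = a * cos(theta)
= 3.7 * cos(150 deg)
= 3.7 * -0.866
= -3.2043


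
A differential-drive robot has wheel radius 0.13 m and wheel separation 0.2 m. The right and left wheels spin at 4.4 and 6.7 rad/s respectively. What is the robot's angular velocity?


vR = r*wR = 0.13*4.4 = 0.572 m/s
vL = r*wL = 0.13*6.7 = 0.871 m/s
v = (vR+vL)/2 = 0.7215 m/s
omega = (vR-vL)/L = -1.495 rad/s
angular velocity = -1.495 rad/s


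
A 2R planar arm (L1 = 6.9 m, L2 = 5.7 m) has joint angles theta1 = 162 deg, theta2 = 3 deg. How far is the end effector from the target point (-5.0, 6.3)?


End effector via forward kinematics:
x = L1*cos(t1) + L2*cos(t1+t2) = -12.0681
y = L1*sin(t1) + L2*sin(t1+t2) = 3.6075
Distance to target:
d = sqrt((-5.0 - -12.0681)^2 + (6.3 - 3.6075)^2)
= sqrt(49.9576 + 7.2496)
= 7.5635 m


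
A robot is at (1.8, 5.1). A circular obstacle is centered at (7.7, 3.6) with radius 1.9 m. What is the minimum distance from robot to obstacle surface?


center_dist = sqrt((1.8-7.7)^2 + (5.1-3.6)^2)
= sqrt(34.81 + 2.25)
= 6.0877
min_dist = center_dist - radius = 6.0877 - 1.9 = 4.1877 m


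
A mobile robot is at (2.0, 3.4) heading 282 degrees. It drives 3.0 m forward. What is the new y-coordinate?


y_new = y0 + d*sin(theta)
= 3.4 + 3.0*sin(282)
= 3.4 + -2.9344
= 0.4656


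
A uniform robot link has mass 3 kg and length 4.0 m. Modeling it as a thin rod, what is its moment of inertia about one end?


I = (1/3) * m * L^2
= (1/3) * 3 * 4.0^2
= 0.333333 * 3 * 16.0
= 16.0 kg*m^2


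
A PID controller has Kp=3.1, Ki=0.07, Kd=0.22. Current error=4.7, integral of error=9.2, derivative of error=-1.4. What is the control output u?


u = Kp*e + Ki*int(e) + Kd*de/dt
= 3.1*4.7 + 0.07*9.2 + 0.22*(-1.4)
= 14.57 + 0.644 + -0.308
= 14.906


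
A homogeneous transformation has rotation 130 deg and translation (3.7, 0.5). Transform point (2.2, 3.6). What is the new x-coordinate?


x' = cos(theta)*px - sin(theta)*py + tx
= -0.6428*2.2 - 0.766*3.6 + 3.7
= -0.4719


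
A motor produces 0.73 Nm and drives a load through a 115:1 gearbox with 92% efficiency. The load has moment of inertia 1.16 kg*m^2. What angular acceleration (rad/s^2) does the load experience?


tau_out = tau_motor * N * eta
= 0.73 * 115 * 0.92 = 77.234 Nm
alpha = tau_out / I = 77.234 / 1.16
= 66.581 rad/s^2


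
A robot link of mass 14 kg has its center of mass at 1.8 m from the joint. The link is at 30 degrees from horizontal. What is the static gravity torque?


tau = m*g*L*cos(angle)
= 14 * 9.81 * 1.8 * cos(30 deg)
= 14 * 9.81 * 1.8 * 0.866
= 214.0919 Nm


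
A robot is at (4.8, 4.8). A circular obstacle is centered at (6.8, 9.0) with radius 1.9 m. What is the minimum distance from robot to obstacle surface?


center_dist = sqrt((4.8-6.8)^2 + (4.8-9.0)^2)
= sqrt(4.0 + 17.64)
= 4.6519
min_dist = center_dist - radius = 4.6519 - 1.9 = 2.7519 m


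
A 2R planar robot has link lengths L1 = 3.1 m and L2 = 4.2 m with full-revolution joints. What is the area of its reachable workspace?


r_max = L1 + L2 = 7.3 m
r_min = |L1 - L2| = 1.1 m
Area = pi*(r_max^2 - r_min^2)
= pi*(53.29 - 1.21)
= pi * 52.08
= 163.6141 m^2


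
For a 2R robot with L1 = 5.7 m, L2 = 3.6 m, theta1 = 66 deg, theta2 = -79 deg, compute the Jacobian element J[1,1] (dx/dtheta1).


J[1,1] = -L1*sin(t1) - L2*sin(t1+t2)
= -5.7*sin(66) - 3.6*sin(-13)
= -4.3974


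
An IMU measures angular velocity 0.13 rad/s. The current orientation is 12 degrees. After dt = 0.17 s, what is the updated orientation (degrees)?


delta_theta = w * dt = 0.13 * 0.17 = 0.0221 rad
= 1.2662 deg
theta_new = 12 + 1.2662 = 13.2662 deg


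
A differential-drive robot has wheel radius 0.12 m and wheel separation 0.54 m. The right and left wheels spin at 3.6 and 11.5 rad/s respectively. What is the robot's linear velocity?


vR = r*wR = 0.12*3.6 = 0.432 m/s
vL = r*wL = 0.12*11.5 = 1.38 m/s
v = (vR+vL)/2 = 0.906 m/s
omega = (vR-vL)/L = -1.7556 rad/s
linear velocity = 0.906 m/s


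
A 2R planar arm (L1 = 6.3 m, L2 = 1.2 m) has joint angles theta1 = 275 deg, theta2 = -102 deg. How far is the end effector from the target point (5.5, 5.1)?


End effector via forward kinematics:
x = L1*cos(t1) + L2*cos(t1+t2) = -0.642
y = L1*sin(t1) + L2*sin(t1+t2) = -6.1298
Distance to target:
d = sqrt((5.5 - -0.642)^2 + (5.1 - -6.1298)^2)
= sqrt(37.7238 + 126.108)
= 12.7997 m


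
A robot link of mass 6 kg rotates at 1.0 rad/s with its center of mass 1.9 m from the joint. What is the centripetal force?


F = m * omega^2 * r
= 6 * 1.0^2 * 1.9
= 6 * 1.0 * 1.9
= 11.4 N


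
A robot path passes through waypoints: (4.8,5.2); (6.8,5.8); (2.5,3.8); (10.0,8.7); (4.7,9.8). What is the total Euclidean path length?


Segment lengths:
  seg1 = sqrt((2.0)^2 + (0.6)^2) = 2.0881
  seg2 = sqrt((-4.3)^2 + (-2.0)^2) = 4.7424
  seg3 = sqrt((7.5)^2 + (4.9)^2) = 8.9588
  seg4 = sqrt((-5.3)^2 + (1.1)^2) = 5.4129
Total = 21.2022


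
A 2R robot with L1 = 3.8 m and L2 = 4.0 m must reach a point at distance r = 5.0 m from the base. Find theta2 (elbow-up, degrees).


cos(theta2) = (r^2 - L1^2 - L2^2) / (2*L1*L2)
cos(theta2) = (25.0 - 14.44 - 16.0) / 30.4
cos(theta2) = -0.178947
theta2 = 100.3085 degrees


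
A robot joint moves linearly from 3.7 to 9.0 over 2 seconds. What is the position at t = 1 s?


s = t/T = 1/2 = 0.5
p(t) = p0 + (pf-p0)*s
= 3.7 + (9.0 - 3.7) * 0.5
= 6.35


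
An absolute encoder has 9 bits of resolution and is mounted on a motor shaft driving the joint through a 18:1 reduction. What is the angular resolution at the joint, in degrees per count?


counts = 2^9 = 512
effective counts at joint = 512 * 18 = 9216
resolution = 360 / 9216
= 0.0391 deg/count


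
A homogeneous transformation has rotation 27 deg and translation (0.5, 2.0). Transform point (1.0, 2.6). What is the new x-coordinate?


x' = cos(theta)*px - sin(theta)*py + tx
= 0.891*1.0 - 0.454*2.6 + 0.5
= 0.2106


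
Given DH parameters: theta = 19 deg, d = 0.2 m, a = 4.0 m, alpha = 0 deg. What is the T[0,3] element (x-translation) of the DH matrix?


T[0,3] = a * cos(theta)
= 4.0 * cos(19 deg)
= 4.0 * 0.9455
= 3.7821


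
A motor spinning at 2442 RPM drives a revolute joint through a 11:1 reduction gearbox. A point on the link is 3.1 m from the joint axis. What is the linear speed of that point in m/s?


omega_motor = 2442 * 2*pi/60 = 255.7256 rad/s
omega_joint = omega_motor / 11 = 23.2478 rad/s
v = omega_joint * r = 23.2478 * 3.1
= 72.0681 m/s
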